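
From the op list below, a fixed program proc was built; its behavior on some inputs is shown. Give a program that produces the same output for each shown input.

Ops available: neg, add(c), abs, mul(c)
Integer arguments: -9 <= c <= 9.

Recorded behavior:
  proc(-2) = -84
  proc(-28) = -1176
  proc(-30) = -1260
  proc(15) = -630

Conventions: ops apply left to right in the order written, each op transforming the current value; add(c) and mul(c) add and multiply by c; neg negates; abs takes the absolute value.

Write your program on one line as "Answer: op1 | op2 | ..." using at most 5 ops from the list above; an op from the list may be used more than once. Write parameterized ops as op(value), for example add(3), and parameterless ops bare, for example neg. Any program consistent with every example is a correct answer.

neg | mul(-6) | abs | mul(-7)

Check, running the answer program on each example:
  -2 -> 2 -> -12 -> 12 -> -84
  -28 -> 28 -> -168 -> 168 -> -1176
  -30 -> 30 -> -180 -> 180 -> -1260
  15 -> -15 -> 90 -> 90 -> -630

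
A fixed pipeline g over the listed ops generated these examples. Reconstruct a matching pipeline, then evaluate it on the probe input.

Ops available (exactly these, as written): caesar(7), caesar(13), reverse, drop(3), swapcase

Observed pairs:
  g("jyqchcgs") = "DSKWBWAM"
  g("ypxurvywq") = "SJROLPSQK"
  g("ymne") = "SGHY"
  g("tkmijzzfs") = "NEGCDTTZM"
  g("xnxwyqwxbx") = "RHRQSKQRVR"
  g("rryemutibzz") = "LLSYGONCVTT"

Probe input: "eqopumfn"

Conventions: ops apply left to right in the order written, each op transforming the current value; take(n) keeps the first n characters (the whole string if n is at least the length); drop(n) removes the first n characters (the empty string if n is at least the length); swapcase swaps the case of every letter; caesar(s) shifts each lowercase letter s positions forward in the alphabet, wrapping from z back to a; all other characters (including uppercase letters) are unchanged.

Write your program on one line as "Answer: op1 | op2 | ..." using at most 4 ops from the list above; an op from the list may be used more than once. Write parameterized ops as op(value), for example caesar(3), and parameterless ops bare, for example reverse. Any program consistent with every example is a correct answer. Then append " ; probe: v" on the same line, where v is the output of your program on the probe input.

caesar(13) | caesar(7) | swapcase ; probe: "YKIJOGZH"

Check, running the answer program on each example:
  "jyqchcgs" -> "wldpuptf" -> "dskwbwam" -> "DSKWBWAM"
  "ypxurvywq" -> "lckheiljd" -> "sjrolpsqk" -> "SJROLPSQK"
  "ymne" -> "lzar" -> "sghy" -> "SGHY"
  "tkmijzzfs" -> "gxzvwmmsf" -> "negcdttzm" -> "NEGCDTTZM"
  "xnxwyqwxbx" -> "kakjldjkok" -> "rhrqskqrvr" -> "RHRQSKQRVR"
  "rryemutibzz" -> "eelrzhgvomm" -> "llsygoncvtt" -> "LLSYGONCVTT"
  probe: "eqopumfn" -> "rdbchzsa" -> "ykijogzh" -> "YKIJOGZH"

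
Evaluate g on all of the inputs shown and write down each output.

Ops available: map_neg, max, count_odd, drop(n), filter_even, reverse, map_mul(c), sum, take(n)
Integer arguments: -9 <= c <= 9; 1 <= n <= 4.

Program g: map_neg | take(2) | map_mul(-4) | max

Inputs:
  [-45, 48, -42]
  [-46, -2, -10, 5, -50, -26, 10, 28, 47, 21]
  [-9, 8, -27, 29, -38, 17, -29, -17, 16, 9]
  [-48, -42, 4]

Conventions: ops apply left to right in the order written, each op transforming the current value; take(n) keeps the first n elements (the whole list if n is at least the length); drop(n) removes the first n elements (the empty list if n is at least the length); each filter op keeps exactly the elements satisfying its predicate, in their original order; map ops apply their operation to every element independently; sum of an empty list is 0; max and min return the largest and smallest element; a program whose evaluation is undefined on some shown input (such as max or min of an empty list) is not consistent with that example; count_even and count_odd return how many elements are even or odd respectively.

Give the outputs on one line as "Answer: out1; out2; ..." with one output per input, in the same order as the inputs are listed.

Execution, op by op:
  [-45, 48, -42] -> [45, -48, 42] -> [45, -48] -> [-180, 192] -> 192
  [-46, -2, -10, 5, -50, -26, 10, 28, 47, 21] -> [46, 2, 10, -5, 50, 26, -10, -28, -47, -21] -> [46, 2] -> [-184, -8] -> -8
  [-9, 8, -27, 29, -38, 17, -29, -17, 16, 9] -> [9, -8, 27, -29, 38, -17, 29, 17, -16, -9] -> [9, -8] -> [-36, 32] -> 32
  [-48, -42, 4] -> [48, 42, -4] -> [48, 42] -> [-192, -168] -> -168

192; -8; 32; -168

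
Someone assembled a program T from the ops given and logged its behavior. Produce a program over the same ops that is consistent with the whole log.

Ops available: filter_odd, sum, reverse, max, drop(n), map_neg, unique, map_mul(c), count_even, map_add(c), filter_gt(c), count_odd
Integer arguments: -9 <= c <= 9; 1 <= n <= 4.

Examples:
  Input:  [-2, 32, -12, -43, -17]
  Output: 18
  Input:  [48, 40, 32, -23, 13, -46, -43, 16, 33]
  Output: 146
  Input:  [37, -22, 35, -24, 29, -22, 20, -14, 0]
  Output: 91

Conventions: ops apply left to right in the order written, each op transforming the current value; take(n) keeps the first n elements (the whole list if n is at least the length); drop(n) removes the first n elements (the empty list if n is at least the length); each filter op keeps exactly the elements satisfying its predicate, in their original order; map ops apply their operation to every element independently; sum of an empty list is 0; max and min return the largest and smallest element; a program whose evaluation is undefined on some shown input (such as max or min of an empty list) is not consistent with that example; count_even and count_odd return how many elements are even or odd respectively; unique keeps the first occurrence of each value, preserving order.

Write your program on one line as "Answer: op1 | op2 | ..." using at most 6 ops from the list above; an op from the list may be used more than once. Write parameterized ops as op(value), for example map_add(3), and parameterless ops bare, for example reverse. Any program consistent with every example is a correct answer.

filter_gt(-5) | reverse | map_add(-6) | reverse | sum

Check, running the answer program on each example:
  [-2, 32, -12, -43, -17] -> [-2, 32] -> [32, -2] -> [26, -8] -> [-8, 26] -> 18
  [48, 40, 32, -23, 13, -46, -43, 16, 33] -> [48, 40, 32, 13, 16, 33] -> [33, 16, 13, 32, 40, 48] -> [27, 10, 7, 26, 34, 42] -> [42, 34, 26, 7, 10, 27] -> 146
  [37, -22, 35, -24, 29, -22, 20, -14, 0] -> [37, 35, 29, 20, 0] -> [0, 20, 29, 35, 37] -> [-6, 14, 23, 29, 31] -> [31, 29, 23, 14, -6] -> 91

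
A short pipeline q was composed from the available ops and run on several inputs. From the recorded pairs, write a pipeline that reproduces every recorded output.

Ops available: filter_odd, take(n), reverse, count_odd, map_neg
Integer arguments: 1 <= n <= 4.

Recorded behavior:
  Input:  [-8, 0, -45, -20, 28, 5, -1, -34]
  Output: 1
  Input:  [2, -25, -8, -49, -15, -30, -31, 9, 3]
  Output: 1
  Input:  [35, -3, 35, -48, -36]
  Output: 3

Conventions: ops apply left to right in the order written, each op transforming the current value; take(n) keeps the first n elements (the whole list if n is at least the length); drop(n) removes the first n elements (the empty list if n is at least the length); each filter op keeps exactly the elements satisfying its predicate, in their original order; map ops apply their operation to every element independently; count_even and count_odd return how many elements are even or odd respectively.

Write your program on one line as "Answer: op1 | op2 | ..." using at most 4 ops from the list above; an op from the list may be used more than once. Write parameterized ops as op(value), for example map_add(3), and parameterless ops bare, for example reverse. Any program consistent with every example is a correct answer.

map_neg | take(3) | count_odd

Check, running the answer program on each example:
  [-8, 0, -45, -20, 28, 5, -1, -34] -> [8, 0, 45, 20, -28, -5, 1, 34] -> [8, 0, 45] -> 1
  [2, -25, -8, -49, -15, -30, -31, 9, 3] -> [-2, 25, 8, 49, 15, 30, 31, -9, -3] -> [-2, 25, 8] -> 1
  [35, -3, 35, -48, -36] -> [-35, 3, -35, 48, 36] -> [-35, 3, -35] -> 3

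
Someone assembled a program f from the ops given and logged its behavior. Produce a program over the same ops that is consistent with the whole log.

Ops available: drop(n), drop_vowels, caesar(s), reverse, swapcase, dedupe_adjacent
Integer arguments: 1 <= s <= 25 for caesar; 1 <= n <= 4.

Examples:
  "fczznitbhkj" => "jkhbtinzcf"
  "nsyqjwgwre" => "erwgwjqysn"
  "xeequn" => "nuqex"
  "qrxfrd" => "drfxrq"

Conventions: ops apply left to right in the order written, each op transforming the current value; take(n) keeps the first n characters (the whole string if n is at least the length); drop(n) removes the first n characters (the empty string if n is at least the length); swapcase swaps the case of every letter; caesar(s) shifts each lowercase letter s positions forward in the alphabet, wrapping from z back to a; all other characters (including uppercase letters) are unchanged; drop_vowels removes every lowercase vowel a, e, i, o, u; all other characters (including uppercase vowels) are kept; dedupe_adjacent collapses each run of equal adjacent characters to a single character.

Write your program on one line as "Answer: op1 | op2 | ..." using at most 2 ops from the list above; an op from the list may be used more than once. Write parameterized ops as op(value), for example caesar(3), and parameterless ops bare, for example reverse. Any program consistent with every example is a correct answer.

dedupe_adjacent | reverse

Check, running the answer program on each example:
  "fczznitbhkj" -> "fcznitbhkj" -> "jkhbtinzcf"
  "nsyqjwgwre" -> "nsyqjwgwre" -> "erwgwjqysn"
  "xeequn" -> "xequn" -> "nuqex"
  "qrxfrd" -> "qrxfrd" -> "drfxrq"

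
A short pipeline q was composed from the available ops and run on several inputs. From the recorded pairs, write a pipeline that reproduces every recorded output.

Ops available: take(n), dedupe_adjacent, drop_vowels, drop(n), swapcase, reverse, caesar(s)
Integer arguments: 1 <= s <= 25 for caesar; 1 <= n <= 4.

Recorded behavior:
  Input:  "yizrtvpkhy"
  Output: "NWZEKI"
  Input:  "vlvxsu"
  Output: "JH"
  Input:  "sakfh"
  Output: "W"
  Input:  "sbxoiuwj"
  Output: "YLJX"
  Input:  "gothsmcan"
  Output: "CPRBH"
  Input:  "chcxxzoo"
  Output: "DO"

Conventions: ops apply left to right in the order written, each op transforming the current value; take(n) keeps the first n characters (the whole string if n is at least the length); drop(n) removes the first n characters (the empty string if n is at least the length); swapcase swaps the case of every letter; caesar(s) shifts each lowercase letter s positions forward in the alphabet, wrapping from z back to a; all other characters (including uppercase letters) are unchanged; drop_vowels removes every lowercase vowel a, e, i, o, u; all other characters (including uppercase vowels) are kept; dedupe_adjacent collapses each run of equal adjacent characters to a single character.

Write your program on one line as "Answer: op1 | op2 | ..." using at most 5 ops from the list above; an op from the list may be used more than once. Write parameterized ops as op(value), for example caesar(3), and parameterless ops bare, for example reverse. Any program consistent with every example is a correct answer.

dedupe_adjacent | drop(4) | caesar(15) | swapcase | reverse

Check, running the answer program on each example:
  "yizrtvpkhy" -> "yizrtvpkhy" -> "tvpkhy" -> "ikezwn" -> "IKEZWN" -> "NWZEKI"
  "vlvxsu" -> "vlvxsu" -> "su" -> "hj" -> "HJ" -> "JH"
  "sakfh" -> "sakfh" -> "h" -> "w" -> "W" -> "W"
  "sbxoiuwj" -> "sbxoiuwj" -> "iuwj" -> "xjly" -> "XJLY" -> "YLJX"
  "gothsmcan" -> "gothsmcan" -> "smcan" -> "hbrpc" -> "HBRPC" -> "CPRBH"
  "chcxxzoo" -> "chcxzo" -> "zo" -> "od" -> "OD" -> "DO"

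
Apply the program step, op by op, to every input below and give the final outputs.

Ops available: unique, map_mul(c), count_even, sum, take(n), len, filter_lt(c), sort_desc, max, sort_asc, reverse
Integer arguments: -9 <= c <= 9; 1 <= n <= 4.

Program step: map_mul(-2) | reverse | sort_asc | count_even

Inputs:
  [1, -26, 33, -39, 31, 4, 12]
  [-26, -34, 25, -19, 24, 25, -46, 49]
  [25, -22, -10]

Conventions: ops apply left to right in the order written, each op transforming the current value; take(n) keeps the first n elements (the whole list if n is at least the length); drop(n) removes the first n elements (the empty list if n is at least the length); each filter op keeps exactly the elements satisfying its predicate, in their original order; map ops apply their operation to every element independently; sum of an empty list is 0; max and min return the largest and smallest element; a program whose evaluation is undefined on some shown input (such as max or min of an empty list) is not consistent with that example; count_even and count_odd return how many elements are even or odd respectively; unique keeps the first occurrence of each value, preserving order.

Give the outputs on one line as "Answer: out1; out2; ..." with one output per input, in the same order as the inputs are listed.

Execution, op by op:
  [1, -26, 33, -39, 31, 4, 12] -> [-2, 52, -66, 78, -62, -8, -24] -> [-24, -8, -62, 78, -66, 52, -2] -> [-66, -62, -24, -8, -2, 52, 78] -> 7
  [-26, -34, 25, -19, 24, 25, -46, 49] -> [52, 68, -50, 38, -48, -50, 92, -98] -> [-98, 92, -50, -48, 38, -50, 68, 52] -> [-98, -50, -50, -48, 38, 52, 68, 92] -> 8
  [25, -22, -10] -> [-50, 44, 20] -> [20, 44, -50] -> [-50, 20, 44] -> 3

7; 8; 3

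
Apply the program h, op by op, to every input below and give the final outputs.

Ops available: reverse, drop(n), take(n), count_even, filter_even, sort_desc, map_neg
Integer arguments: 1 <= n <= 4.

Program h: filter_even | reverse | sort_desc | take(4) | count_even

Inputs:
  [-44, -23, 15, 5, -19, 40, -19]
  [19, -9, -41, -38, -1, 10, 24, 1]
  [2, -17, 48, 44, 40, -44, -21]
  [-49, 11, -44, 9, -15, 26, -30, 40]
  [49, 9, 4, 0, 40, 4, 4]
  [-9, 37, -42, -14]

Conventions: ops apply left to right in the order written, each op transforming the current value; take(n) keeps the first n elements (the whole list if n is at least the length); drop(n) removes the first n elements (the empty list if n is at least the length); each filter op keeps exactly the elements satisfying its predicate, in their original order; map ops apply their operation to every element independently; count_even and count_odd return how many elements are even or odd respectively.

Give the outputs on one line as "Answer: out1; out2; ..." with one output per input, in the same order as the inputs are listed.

2; 3; 4; 4; 4; 2

Execution, op by op:
  [-44, -23, 15, 5, -19, 40, -19] -> [-44, 40] -> [40, -44] -> [40, -44] -> [40, -44] -> 2
  [19, -9, -41, -38, -1, 10, 24, 1] -> [-38, 10, 24] -> [24, 10, -38] -> [24, 10, -38] -> [24, 10, -38] -> 3
  [2, -17, 48, 44, 40, -44, -21] -> [2, 48, 44, 40, -44] -> [-44, 40, 44, 48, 2] -> [48, 44, 40, 2, -44] -> [48, 44, 40, 2] -> 4
  [-49, 11, -44, 9, -15, 26, -30, 40] -> [-44, 26, -30, 40] -> [40, -30, 26, -44] -> [40, 26, -30, -44] -> [40, 26, -30, -44] -> 4
  [49, 9, 4, 0, 40, 4, 4] -> [4, 0, 40, 4, 4] -> [4, 4, 40, 0, 4] -> [40, 4, 4, 4, 0] -> [40, 4, 4, 4] -> 4
  [-9, 37, -42, -14] -> [-42, -14] -> [-14, -42] -> [-14, -42] -> [-14, -42] -> 2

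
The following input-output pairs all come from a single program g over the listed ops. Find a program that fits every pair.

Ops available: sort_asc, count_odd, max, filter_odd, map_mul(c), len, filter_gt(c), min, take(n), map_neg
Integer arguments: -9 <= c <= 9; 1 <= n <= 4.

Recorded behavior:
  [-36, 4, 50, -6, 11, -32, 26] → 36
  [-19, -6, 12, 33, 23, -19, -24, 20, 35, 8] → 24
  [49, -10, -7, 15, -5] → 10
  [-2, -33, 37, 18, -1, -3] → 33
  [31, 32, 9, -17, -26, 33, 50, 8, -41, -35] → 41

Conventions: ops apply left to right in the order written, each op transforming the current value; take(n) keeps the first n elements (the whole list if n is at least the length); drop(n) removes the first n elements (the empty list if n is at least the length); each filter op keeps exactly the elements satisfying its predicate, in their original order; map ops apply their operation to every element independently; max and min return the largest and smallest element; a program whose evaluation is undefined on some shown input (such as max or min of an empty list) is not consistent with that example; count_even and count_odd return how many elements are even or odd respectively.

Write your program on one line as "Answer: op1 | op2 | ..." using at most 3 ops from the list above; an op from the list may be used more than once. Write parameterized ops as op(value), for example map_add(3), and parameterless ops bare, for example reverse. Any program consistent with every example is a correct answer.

map_neg | sort_asc | max

Check, running the answer program on each example:
  [-36, 4, 50, -6, 11, -32, 26] -> [36, -4, -50, 6, -11, 32, -26] -> [-50, -26, -11, -4, 6, 32, 36] -> 36
  [-19, -6, 12, 33, 23, -19, -24, 20, 35, 8] -> [19, 6, -12, -33, -23, 19, 24, -20, -35, -8] -> [-35, -33, -23, -20, -12, -8, 6, 19, 19, 24] -> 24
  [49, -10, -7, 15, -5] -> [-49, 10, 7, -15, 5] -> [-49, -15, 5, 7, 10] -> 10
  [-2, -33, 37, 18, -1, -3] -> [2, 33, -37, -18, 1, 3] -> [-37, -18, 1, 2, 3, 33] -> 33
  [31, 32, 9, -17, -26, 33, 50, 8, -41, -35] -> [-31, -32, -9, 17, 26, -33, -50, -8, 41, 35] -> [-50, -33, -32, -31, -9, -8, 17, 26, 35, 41] -> 41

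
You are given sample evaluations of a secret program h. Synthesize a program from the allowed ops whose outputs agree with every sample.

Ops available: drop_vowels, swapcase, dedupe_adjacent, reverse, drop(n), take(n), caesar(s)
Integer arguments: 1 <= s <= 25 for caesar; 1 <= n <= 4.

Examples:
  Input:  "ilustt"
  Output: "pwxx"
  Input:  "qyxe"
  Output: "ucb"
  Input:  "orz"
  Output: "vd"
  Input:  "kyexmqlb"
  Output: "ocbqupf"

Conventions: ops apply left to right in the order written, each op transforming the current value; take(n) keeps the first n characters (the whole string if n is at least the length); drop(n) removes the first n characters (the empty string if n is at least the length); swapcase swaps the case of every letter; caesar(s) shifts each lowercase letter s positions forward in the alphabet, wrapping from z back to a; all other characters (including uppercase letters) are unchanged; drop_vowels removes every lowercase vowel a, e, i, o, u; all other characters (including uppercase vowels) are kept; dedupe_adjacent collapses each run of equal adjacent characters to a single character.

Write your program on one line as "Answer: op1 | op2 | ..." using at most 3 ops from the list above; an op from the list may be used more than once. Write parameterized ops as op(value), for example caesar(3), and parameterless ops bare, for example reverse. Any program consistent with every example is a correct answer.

drop_vowels | caesar(4)

Check, running the answer program on each example:
  "ilustt" -> "lstt" -> "pwxx"
  "qyxe" -> "qyx" -> "ucb"
  "orz" -> "rz" -> "vd"
  "kyexmqlb" -> "kyxmqlb" -> "ocbqupf"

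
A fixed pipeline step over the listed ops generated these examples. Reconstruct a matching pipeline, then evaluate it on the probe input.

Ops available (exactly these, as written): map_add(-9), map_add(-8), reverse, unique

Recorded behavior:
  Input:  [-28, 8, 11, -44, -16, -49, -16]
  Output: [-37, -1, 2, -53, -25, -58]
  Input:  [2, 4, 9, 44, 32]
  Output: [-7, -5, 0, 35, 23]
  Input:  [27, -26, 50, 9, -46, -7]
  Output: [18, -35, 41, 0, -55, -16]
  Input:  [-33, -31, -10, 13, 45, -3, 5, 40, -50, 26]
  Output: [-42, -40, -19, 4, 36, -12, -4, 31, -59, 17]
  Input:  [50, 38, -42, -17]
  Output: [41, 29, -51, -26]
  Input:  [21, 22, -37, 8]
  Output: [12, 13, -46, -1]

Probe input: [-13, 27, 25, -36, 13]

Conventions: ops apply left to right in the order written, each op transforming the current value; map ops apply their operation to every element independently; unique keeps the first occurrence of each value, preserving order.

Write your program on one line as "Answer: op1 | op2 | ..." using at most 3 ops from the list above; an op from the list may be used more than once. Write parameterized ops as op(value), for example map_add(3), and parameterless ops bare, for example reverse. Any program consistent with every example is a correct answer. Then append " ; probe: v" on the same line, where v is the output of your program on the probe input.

map_add(-9) | unique ; probe: [-22, 18, 16, -45, 4]

Check, running the answer program on each example:
  [-28, 8, 11, -44, -16, -49, -16] -> [-37, -1, 2, -53, -25, -58, -25] -> [-37, -1, 2, -53, -25, -58]
  [2, 4, 9, 44, 32] -> [-7, -5, 0, 35, 23] -> [-7, -5, 0, 35, 23]
  [27, -26, 50, 9, -46, -7] -> [18, -35, 41, 0, -55, -16] -> [18, -35, 41, 0, -55, -16]
  [-33, -31, -10, 13, 45, -3, 5, 40, -50, 26] -> [-42, -40, -19, 4, 36, -12, -4, 31, -59, 17] -> [-42, -40, -19, 4, 36, -12, -4, 31, -59, 17]
  [50, 38, -42, -17] -> [41, 29, -51, -26] -> [41, 29, -51, -26]
  [21, 22, -37, 8] -> [12, 13, -46, -1] -> [12, 13, -46, -1]
  probe: [-13, 27, 25, -36, 13] -> [-22, 18, 16, -45, 4] -> [-22, 18, 16, -45, 4]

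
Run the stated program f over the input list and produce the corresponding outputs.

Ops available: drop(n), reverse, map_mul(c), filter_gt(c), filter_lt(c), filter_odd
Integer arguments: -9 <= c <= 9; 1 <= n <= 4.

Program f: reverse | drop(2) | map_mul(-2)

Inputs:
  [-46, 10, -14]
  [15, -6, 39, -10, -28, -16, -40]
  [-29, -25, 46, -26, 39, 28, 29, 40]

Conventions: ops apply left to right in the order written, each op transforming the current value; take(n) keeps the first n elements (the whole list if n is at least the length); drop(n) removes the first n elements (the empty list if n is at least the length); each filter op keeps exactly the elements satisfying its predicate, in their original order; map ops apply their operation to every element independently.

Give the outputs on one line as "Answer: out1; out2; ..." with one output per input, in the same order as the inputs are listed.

Execution, op by op:
  [-46, 10, -14] -> [-14, 10, -46] -> [-46] -> [92]
  [15, -6, 39, -10, -28, -16, -40] -> [-40, -16, -28, -10, 39, -6, 15] -> [-28, -10, 39, -6, 15] -> [56, 20, -78, 12, -30]
  [-29, -25, 46, -26, 39, 28, 29, 40] -> [40, 29, 28, 39, -26, 46, -25, -29] -> [28, 39, -26, 46, -25, -29] -> [-56, -78, 52, -92, 50, 58]

[92]; [56, 20, -78, 12, -30]; [-56, -78, 52, -92, 50, 58]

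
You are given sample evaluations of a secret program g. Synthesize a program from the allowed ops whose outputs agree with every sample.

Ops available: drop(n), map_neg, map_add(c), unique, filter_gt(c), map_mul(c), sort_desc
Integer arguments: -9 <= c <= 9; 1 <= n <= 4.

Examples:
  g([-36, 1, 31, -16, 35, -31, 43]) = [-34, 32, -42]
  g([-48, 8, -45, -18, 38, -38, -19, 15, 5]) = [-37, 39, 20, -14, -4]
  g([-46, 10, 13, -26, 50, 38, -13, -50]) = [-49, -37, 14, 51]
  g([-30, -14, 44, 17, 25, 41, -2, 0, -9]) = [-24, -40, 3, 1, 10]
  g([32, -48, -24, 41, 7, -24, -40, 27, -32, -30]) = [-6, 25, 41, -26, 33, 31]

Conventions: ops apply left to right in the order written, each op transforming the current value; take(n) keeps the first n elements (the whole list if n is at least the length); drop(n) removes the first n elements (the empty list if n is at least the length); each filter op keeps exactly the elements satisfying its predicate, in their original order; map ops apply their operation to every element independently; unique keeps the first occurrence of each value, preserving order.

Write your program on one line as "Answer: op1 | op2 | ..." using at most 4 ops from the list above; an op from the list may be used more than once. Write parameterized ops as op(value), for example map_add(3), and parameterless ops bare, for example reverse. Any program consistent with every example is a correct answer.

drop(4) | map_add(7) | map_add(-8) | map_neg

Check, running the answer program on each example:
  [-36, 1, 31, -16, 35, -31, 43] -> [35, -31, 43] -> [42, -24, 50] -> [34, -32, 42] -> [-34, 32, -42]
  [-48, 8, -45, -18, 38, -38, -19, 15, 5] -> [38, -38, -19, 15, 5] -> [45, -31, -12, 22, 12] -> [37, -39, -20, 14, 4] -> [-37, 39, 20, -14, -4]
  [-46, 10, 13, -26, 50, 38, -13, -50] -> [50, 38, -13, -50] -> [57, 45, -6, -43] -> [49, 37, -14, -51] -> [-49, -37, 14, 51]
  [-30, -14, 44, 17, 25, 41, -2, 0, -9] -> [25, 41, -2, 0, -9] -> [32, 48, 5, 7, -2] -> [24, 40, -3, -1, -10] -> [-24, -40, 3, 1, 10]
  [32, -48, -24, 41, 7, -24, -40, 27, -32, -30] -> [7, -24, -40, 27, -32, -30] -> [14, -17, -33, 34, -25, -23] -> [6, -25, -41, 26, -33, -31] -> [-6, 25, 41, -26, 33, 31]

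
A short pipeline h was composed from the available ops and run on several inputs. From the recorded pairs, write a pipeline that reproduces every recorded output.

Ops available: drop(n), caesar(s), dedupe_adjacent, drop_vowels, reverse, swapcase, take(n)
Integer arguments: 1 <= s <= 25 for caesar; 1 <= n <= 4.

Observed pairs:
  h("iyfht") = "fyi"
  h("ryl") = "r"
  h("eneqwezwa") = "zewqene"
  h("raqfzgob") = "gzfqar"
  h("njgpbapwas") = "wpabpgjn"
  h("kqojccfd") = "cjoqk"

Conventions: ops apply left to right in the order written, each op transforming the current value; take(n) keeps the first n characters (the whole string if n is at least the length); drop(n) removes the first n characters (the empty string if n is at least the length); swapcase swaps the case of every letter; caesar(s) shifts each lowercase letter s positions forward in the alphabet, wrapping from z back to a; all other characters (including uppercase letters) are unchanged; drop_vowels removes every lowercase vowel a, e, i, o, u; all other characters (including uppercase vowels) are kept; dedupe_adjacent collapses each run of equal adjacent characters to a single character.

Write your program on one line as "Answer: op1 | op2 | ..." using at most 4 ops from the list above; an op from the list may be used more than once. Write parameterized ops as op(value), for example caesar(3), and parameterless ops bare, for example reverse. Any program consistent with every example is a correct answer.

reverse | dedupe_adjacent | drop(2)

Check, running the answer program on each example:
  "iyfht" -> "thfyi" -> "thfyi" -> "fyi"
  "ryl" -> "lyr" -> "lyr" -> "r"
  "eneqwezwa" -> "awzewqene" -> "awzewqene" -> "zewqene"
  "raqfzgob" -> "bogzfqar" -> "bogzfqar" -> "gzfqar"
  "njgpbapwas" -> "sawpabpgjn" -> "sawpabpgjn" -> "wpabpgjn"
  "kqojccfd" -> "dfccjoqk" -> "dfcjoqk" -> "cjoqk"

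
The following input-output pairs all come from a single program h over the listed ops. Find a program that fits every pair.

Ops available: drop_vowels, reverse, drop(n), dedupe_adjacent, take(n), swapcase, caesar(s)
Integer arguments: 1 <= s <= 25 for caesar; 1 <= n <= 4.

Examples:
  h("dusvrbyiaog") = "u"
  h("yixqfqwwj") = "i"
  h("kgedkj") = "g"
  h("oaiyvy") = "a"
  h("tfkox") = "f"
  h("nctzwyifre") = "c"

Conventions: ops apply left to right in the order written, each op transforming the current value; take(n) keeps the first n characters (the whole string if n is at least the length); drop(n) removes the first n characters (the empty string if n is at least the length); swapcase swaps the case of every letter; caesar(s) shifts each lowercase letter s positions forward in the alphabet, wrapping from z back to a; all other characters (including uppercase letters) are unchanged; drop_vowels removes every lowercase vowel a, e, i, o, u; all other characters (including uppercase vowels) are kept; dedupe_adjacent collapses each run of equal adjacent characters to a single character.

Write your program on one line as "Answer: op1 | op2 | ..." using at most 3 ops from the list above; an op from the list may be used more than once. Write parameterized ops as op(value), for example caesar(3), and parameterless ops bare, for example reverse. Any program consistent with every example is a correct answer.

take(2) | drop(1)

Check, running the answer program on each example:
  "dusvrbyiaog" -> "du" -> "u"
  "yixqfqwwj" -> "yi" -> "i"
  "kgedkj" -> "kg" -> "g"
  "oaiyvy" -> "oa" -> "a"
  "tfkox" -> "tf" -> "f"
  "nctzwyifre" -> "nc" -> "c"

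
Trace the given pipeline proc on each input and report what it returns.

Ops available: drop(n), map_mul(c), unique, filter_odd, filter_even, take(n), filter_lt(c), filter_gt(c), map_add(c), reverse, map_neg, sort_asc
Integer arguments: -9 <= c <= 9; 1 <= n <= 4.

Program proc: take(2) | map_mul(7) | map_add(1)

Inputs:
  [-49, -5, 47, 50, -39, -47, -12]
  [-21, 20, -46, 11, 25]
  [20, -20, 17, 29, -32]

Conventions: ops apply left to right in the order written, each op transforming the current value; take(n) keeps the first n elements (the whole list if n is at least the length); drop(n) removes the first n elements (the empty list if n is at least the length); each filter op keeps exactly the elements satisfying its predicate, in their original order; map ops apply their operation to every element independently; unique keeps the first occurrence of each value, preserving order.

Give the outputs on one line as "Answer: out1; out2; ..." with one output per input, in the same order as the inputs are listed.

[-342, -34]; [-146, 141]; [141, -139]

Execution, op by op:
  [-49, -5, 47, 50, -39, -47, -12] -> [-49, -5] -> [-343, -35] -> [-342, -34]
  [-21, 20, -46, 11, 25] -> [-21, 20] -> [-147, 140] -> [-146, 141]
  [20, -20, 17, 29, -32] -> [20, -20] -> [140, -140] -> [141, -139]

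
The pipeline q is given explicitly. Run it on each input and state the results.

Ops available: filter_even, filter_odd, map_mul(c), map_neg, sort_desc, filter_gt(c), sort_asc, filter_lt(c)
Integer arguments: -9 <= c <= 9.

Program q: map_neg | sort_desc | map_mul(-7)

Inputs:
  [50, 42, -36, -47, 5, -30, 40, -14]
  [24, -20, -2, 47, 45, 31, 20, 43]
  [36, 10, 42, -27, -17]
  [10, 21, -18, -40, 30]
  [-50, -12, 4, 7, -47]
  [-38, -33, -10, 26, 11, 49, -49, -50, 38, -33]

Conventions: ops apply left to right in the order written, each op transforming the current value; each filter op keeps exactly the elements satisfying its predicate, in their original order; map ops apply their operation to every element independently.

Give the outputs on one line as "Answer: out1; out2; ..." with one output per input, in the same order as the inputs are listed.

[-329, -252, -210, -98, 35, 280, 294, 350]; [-140, -14, 140, 168, 217, 301, 315, 329]; [-189, -119, 70, 252, 294]; [-280, -126, 70, 147, 210]; [-350, -329, -84, 28, 49]; [-350, -343, -266, -231, -231, -70, 77, 182, 266, 343]

Execution, op by op:
  [50, 42, -36, -47, 5, -30, 40, -14] -> [-50, -42, 36, 47, -5, 30, -40, 14] -> [47, 36, 30, 14, -5, -40, -42, -50] -> [-329, -252, -210, -98, 35, 280, 294, 350]
  [24, -20, -2, 47, 45, 31, 20, 43] -> [-24, 20, 2, -47, -45, -31, -20, -43] -> [20, 2, -20, -24, -31, -43, -45, -47] -> [-140, -14, 140, 168, 217, 301, 315, 329]
  [36, 10, 42, -27, -17] -> [-36, -10, -42, 27, 17] -> [27, 17, -10, -36, -42] -> [-189, -119, 70, 252, 294]
  [10, 21, -18, -40, 30] -> [-10, -21, 18, 40, -30] -> [40, 18, -10, -21, -30] -> [-280, -126, 70, 147, 210]
  [-50, -12, 4, 7, -47] -> [50, 12, -4, -7, 47] -> [50, 47, 12, -4, -7] -> [-350, -329, -84, 28, 49]
  [-38, -33, -10, 26, 11, 49, -49, -50, 38, -33] -> [38, 33, 10, -26, -11, -49, 49, 50, -38, 33] -> [50, 49, 38, 33, 33, 10, -11, -26, -38, -49] -> [-350, -343, -266, -231, -231, -70, 77, 182, 266, 343]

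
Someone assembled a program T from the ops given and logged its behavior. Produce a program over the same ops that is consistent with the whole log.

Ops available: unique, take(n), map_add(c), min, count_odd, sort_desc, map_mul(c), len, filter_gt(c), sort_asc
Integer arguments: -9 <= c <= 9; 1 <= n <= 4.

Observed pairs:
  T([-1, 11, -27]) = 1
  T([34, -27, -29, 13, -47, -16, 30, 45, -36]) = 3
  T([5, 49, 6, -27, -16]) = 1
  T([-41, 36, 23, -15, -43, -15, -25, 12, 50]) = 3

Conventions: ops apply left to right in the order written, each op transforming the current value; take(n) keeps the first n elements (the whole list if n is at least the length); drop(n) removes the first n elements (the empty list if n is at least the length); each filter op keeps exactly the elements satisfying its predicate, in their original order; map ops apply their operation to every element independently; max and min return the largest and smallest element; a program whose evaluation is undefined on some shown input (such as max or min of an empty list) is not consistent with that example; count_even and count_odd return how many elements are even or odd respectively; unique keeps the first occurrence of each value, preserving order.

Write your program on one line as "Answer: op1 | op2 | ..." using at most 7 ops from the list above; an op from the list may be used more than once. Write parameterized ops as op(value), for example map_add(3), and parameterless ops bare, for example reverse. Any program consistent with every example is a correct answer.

unique | sort_desc | take(3) | filter_gt(6) | sort_asc | len

Check, running the answer program on each example:
  [-1, 11, -27] -> [-1, 11, -27] -> [11, -1, -27] -> [11, -1, -27] -> [11] -> [11] -> 1
  [34, -27, -29, 13, -47, -16, 30, 45, -36] -> [34, -27, -29, 13, -47, -16, 30, 45, -36] -> [45, 34, 30, 13, -16, -27, -29, -36, -47] -> [45, 34, 30] -> [45, 34, 30] -> [30, 34, 45] -> 3
  [5, 49, 6, -27, -16] -> [5, 49, 6, -27, -16] -> [49, 6, 5, -16, -27] -> [49, 6, 5] -> [49] -> [49] -> 1
  [-41, 36, 23, -15, -43, -15, -25, 12, 50] -> [-41, 36, 23, -15, -43, -25, 12, 50] -> [50, 36, 23, 12, -15, -25, -41, -43] -> [50, 36, 23] -> [50, 36, 23] -> [23, 36, 50] -> 3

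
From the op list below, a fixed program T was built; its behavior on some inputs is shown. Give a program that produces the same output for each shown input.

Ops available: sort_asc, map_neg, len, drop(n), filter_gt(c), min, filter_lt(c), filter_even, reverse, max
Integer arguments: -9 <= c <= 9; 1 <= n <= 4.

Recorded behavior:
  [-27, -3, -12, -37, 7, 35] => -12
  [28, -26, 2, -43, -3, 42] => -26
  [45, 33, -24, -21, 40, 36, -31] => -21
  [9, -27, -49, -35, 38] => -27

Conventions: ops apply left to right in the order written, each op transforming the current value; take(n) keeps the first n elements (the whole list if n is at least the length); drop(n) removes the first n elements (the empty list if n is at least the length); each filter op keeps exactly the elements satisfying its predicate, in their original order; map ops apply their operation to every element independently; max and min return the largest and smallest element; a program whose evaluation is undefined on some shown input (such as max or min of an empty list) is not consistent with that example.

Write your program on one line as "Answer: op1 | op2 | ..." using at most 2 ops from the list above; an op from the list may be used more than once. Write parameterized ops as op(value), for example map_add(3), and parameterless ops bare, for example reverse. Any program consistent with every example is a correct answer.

filter_lt(-7) | max

Check, running the answer program on each example:
  [-27, -3, -12, -37, 7, 35] -> [-27, -12, -37] -> -12
  [28, -26, 2, -43, -3, 42] -> [-26, -43] -> -26
  [45, 33, -24, -21, 40, 36, -31] -> [-24, -21, -31] -> -21
  [9, -27, -49, -35, 38] -> [-27, -49, -35] -> -27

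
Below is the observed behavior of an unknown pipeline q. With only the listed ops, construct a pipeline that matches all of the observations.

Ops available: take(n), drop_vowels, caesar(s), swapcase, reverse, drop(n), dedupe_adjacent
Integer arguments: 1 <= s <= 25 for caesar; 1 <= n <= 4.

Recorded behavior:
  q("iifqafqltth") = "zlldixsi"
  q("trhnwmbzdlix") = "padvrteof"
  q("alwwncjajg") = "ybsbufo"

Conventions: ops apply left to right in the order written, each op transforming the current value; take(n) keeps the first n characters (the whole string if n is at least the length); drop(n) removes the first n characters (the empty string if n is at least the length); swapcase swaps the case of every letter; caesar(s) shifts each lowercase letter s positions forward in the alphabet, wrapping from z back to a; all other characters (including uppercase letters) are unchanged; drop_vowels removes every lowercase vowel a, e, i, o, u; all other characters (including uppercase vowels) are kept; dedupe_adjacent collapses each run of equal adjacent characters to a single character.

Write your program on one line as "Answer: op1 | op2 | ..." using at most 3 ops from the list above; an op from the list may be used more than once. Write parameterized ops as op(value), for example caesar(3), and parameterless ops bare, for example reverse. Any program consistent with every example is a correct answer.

caesar(18) | drop(3) | reverse

Check, running the answer program on each example:
  "iifqafqltth" -> "aaxisxidllz" -> "isxidllz" -> "zlldixsi"
  "trhnwmbzdlix" -> "ljzfoetrvdap" -> "foetrvdap" -> "padvrteof"
  "alwwncjajg" -> "sdoofubsby" -> "ofubsby" -> "ybsbufo"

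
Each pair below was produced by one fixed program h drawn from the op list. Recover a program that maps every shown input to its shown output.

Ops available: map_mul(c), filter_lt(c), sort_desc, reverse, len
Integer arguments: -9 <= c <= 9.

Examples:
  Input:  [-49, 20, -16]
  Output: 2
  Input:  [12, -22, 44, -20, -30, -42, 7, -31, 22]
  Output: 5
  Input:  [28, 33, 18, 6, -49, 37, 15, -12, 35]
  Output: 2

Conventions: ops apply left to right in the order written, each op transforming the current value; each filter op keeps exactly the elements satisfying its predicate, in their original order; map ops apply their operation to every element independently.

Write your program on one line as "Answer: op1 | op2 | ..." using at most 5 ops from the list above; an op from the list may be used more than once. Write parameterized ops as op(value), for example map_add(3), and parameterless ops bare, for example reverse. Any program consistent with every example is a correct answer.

sort_desc | filter_lt(7) | filter_lt(-7) | len

Check, running the answer program on each example:
  [-49, 20, -16] -> [20, -16, -49] -> [-16, -49] -> [-16, -49] -> 2
  [12, -22, 44, -20, -30, -42, 7, -31, 22] -> [44, 22, 12, 7, -20, -22, -30, -31, -42] -> [-20, -22, -30, -31, -42] -> [-20, -22, -30, -31, -42] -> 5
  [28, 33, 18, 6, -49, 37, 15, -12, 35] -> [37, 35, 33, 28, 18, 15, 6, -12, -49] -> [6, -12, -49] -> [-12, -49] -> 2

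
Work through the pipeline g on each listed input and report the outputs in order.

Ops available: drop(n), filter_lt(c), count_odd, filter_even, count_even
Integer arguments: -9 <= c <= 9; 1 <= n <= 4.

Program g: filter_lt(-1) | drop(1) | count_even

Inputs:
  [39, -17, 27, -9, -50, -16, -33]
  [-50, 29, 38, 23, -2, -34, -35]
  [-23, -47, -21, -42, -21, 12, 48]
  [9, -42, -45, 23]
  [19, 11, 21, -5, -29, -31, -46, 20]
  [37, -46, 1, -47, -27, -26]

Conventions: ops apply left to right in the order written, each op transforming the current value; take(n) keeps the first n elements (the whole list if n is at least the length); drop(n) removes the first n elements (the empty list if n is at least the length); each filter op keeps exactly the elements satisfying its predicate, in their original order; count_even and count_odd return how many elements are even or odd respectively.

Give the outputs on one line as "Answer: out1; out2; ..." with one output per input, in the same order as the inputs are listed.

2; 2; 1; 0; 1; 1

Execution, op by op:
  [39, -17, 27, -9, -50, -16, -33] -> [-17, -9, -50, -16, -33] -> [-9, -50, -16, -33] -> 2
  [-50, 29, 38, 23, -2, -34, -35] -> [-50, -2, -34, -35] -> [-2, -34, -35] -> 2
  [-23, -47, -21, -42, -21, 12, 48] -> [-23, -47, -21, -42, -21] -> [-47, -21, -42, -21] -> 1
  [9, -42, -45, 23] -> [-42, -45] -> [-45] -> 0
  [19, 11, 21, -5, -29, -31, -46, 20] -> [-5, -29, -31, -46] -> [-29, -31, -46] -> 1
  [37, -46, 1, -47, -27, -26] -> [-46, -47, -27, -26] -> [-47, -27, -26] -> 1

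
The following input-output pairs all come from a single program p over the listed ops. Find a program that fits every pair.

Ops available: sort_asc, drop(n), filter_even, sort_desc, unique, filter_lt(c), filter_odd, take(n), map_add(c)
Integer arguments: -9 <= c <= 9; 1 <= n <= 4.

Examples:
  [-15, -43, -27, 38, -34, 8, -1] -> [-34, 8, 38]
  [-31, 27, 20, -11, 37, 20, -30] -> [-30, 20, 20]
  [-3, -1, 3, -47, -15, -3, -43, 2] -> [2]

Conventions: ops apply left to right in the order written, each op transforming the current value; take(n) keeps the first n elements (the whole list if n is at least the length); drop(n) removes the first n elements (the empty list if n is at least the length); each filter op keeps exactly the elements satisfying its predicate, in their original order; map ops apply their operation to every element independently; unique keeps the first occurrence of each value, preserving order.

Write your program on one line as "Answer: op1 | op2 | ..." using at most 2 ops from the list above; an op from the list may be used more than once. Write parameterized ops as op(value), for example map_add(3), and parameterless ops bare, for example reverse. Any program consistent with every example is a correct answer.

filter_even | sort_asc

Check, running the answer program on each example:
  [-15, -43, -27, 38, -34, 8, -1] -> [38, -34, 8] -> [-34, 8, 38]
  [-31, 27, 20, -11, 37, 20, -30] -> [20, 20, -30] -> [-30, 20, 20]
  [-3, -1, 3, -47, -15, -3, -43, 2] -> [2] -> [2]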